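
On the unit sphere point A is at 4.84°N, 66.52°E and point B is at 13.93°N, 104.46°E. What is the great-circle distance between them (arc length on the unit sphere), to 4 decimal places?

0.6713

With latitudes φ₁ = 4.840°, φ₂ = 13.930° and longitude difference Δλ = 37.940°:
cos c = sin φ₁ sin φ₂ + cos φ₁ cos φ₂ cos Δλ = (0.0844)(0.2407) + (0.9964)(0.9706)(0.7887) = 0.78304,
so c = arccos(0.78304) = 0.67125 rad.
On the unit sphere the arc length equals the central angle: 0.6713.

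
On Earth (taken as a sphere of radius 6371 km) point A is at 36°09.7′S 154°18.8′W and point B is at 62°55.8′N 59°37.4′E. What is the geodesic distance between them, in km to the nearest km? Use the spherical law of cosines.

16248 km

With latitudes φ₁ = -36.162°, φ₂ = 62.930° and longitude difference Δλ = -146.063°:
cos c = sin φ₁ sin φ₂ + cos φ₁ cos φ₂ cos Δλ = (-0.5901)(0.8905) + (0.8074)(0.4551)(-0.8297) = -0.83025,
so c = arccos(-0.83025) = 2.55035 rad.
Distance = R·c = 6371 × 2.5503 ≈ 16248 km.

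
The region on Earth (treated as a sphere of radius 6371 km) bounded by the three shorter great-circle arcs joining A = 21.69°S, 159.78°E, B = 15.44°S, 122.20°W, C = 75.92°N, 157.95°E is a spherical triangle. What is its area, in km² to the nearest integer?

63686994 km²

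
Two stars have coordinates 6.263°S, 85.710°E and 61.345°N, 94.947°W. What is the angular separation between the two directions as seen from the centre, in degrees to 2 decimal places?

124.92°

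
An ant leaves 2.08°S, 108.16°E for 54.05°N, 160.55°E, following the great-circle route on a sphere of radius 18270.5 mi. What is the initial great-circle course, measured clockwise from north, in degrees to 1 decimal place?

29.5°

Δλ = 52.390° = 0.9144 rad.
y = sin Δλ · cos φ₂ = (0.7922)(0.5871) = 0.4651
x = cos φ₁ sin φ₂ − sin φ₁ cos φ₂ cos Δλ = (0.9993)(0.8095) − (-0.0363)(0.5871)(0.6103) = 0.8220
θ = atan2(y, x) = 29.50°, so the bearing is 29.5°.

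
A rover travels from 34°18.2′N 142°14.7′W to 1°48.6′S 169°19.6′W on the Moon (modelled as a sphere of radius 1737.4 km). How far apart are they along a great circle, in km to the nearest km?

1339 km

Let φ₁ = 0.5987 rad, φ₂ = -0.0316 rad, and Δλ = -0.4727 rad.
Haversine: a = sin²(Δφ/2) + cos φ₁ cos φ₂ sin²(Δλ/2) = 0.0961 + (0.8261)(0.9995)(0.0548) = 0.14134.
Central angle c = 2·arcsin(√a) = 0.77084 rad.
Distance = R·c = 1737.4 × 0.7708 ≈ 1339 km.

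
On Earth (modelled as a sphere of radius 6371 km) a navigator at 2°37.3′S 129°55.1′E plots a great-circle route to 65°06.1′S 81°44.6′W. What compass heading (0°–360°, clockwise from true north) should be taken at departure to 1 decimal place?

166.5°

With φ₁ = -0.0458, φ₂ = -1.1362, Δλ = 2.5890 rad, the forward-azimuth formula gives
θ = atan2( sin Δλ cos φ₂ , cos φ₁ sin φ₂ − sin φ₁ cos φ₂ cos Δλ ) = atan2(0.2210, -0.9225) = 166.53°.
So the initial bearing is 166.5°.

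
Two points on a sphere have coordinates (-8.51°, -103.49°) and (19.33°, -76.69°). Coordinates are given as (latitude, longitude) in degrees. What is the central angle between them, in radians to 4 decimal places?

Let φ₁ = -0.1485 rad, φ₂ = 0.3374 rad, and Δλ = 0.4677 rad.
cos c = sin φ₁ sin φ₂ + cos φ₁ cos φ₂ cos Δλ = (-0.1480)(0.3310) + (0.9890)(0.9436)(0.8926) = 0.78401,
so c = arccos(0.78401) = 0.66969 rad.
So the angular separation is 0.6697 rad.

0.6697 rad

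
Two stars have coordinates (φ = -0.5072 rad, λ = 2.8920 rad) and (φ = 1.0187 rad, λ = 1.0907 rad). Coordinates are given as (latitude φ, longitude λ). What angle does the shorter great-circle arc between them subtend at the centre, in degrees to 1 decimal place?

Let φ₁ = -0.5072 rad, φ₂ = 1.0187 rad, and Δλ = -1.8013 rad.
Haversine: a = sin²(Δφ/2) + cos φ₁ cos φ₂ sin²(Δλ/2) = 0.4776 + (0.8741)(0.5245)(0.6142) = 0.75915.
Central angle c = 2·arcsin(√a) = 2.11566 rad.
So the angular separation is 121.2°.

121.2°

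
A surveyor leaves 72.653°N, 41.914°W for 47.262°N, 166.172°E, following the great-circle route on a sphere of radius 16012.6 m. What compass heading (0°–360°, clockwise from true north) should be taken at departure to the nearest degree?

338°

Δλ = -151.914° = -2.6514 rad.
y = sin Δλ · cos φ₂ = (-0.4708)(0.6786) = -0.3195
x = cos φ₁ sin φ₂ − sin φ₁ cos φ₂ cos Δλ = (0.2982)(0.7345) − (0.9545)(0.6786)(-0.8822) = 0.7905
θ = atan2(y, x) = -22.01°; adding 360° gives 338°.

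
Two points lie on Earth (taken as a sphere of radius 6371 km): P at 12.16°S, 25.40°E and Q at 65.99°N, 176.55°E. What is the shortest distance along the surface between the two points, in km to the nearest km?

Let φ₁ = -0.2122 rad, φ₂ = 1.1517 rad, and Δλ = 2.6381 rad.
cos c = sin φ₁ sin φ₂ + cos φ₁ cos φ₂ cos Δλ = (-0.2106)(0.9135) + (0.9776)(0.4069)(-0.8759) = -0.54081,
so c = arccos(-0.54081) = 2.14220 rad.
Distance = R·c = 6371 × 2.1422 ≈ 13648 km.

13648 km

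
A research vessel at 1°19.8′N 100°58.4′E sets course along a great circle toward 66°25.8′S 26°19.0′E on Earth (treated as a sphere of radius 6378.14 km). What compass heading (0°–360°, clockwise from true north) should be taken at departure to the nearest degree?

203°

With φ₁ = 0.0232, φ₂ = -1.1594, Δλ = -1.3030 rad, the forward-azimuth formula gives
θ = atan2( sin Δλ cos φ₂ , cos φ₁ sin φ₂ − sin φ₁ cos φ₂ cos Δλ ) = atan2(-0.3856, -0.9188) = -157.23°.
Adding 360° brings this into [0°, 360°): 203°.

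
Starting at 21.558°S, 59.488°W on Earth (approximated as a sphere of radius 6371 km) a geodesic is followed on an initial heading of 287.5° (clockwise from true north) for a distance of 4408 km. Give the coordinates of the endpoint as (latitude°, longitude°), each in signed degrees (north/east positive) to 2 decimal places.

Angular distance δ = d/R = 4408/6371 = 0.69189 rad; initial bearing θ = 5.0178 rad.
sin φ₂ = sin φ₁ cos δ + cos φ₁ sin δ cos θ = (-0.3674)(0.7700) + (0.9300)(0.6380)(0.3007) = -0.1045, so φ₂ = -6.00°.
Δλ = atan2(sin θ sin δ cos φ₁, cos δ − sin φ₁ sin φ₂) = atan2(-0.5659, 0.7316) = -37.721°.
λ₂ = -59.488° − 37.721° = -97.21°.

-6.00°, -97.21°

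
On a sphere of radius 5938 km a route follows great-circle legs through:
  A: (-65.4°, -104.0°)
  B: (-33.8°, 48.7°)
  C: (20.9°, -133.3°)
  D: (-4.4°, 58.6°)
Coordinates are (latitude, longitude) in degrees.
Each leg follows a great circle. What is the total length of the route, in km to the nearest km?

42013 km

Leg A→B: central angle 1.3711 rad, distance 8141.4 km.
Leg B→C: central angle 2.9143 rad, distance 17305.3 km.
Leg C→D: central angle 2.7899 rad, distance 16566.6 km.
Total: 8141.4 + 17305.3 + 16566.6 ≈ 42013 km.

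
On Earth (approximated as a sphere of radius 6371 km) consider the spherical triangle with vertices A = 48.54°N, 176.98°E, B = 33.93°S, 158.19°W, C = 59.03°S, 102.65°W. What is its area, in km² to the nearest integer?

Side lengths (central angles): a = 0.7667, b = 2.1964, c = 1.4904 rad; semiperimeter s = 2.2268.
By l'Huilier's theorem, tan(E/4) = √[tan(s/2) tan((s−a)/2) tan((s−b)/2) tan((s−c)/2)], giving spherical excess E = 0.4115 rad.
Area = E·R² = 0.4115 × (6371)² ≈ 16700943 km².

16700943 km²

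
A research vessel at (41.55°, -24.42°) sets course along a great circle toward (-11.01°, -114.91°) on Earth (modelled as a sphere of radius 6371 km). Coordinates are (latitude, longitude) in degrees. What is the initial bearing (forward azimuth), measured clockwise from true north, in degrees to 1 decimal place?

Δλ = -90.490° = -1.5793 rad.
y = sin Δλ · cos φ₂ = (-1.0000)(0.9816) = -0.9816
x = cos φ₁ sin φ₂ − sin φ₁ cos φ₂ cos Δλ = (0.7484)(-0.1910) − (0.6633)(0.9816)(-0.0086) = -0.1374
θ = atan2(y, x) = -97.97°; adding 360° gives 262.0°.

262.0°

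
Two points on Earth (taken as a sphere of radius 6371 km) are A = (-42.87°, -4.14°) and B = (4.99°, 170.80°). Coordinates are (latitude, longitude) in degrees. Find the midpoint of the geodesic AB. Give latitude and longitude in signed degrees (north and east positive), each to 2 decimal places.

-65.22°, 157.15°

Central angle δ = 2.4758 rad. Interpolating on the sphere with fraction f = 0.5:
P = [sin((1−f)δ)·A + sin(fδ)·B] / sin δ = 1.5302·A + 1.5302·B in Cartesian coordinates,
giving P = (-0.3862, 0.1628, -0.9079), i.e. latitude -65.22°, longitude 157.15°.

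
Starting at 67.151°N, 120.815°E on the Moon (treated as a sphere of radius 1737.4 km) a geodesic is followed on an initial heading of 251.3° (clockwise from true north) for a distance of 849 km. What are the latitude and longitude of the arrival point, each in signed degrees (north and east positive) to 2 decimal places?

Angular distance δ = d/R = 849/1737.4 = 0.48866 rad; initial bearing θ = 4.3860 rad.
sin φ₂ = sin φ₁ cos δ + cos φ₁ sin δ cos θ = (0.9215)(0.8830) + (0.3883)(0.4694)(-0.3206) = 0.7552, so φ₂ = 49.05°.
Δλ = atan2(sin θ sin δ cos φ₁, cos δ − sin φ₁ sin φ₂) = atan2(-0.1727, 0.1870) = -42.719°.
λ₂ = 120.815° − 42.719° = 78.10°.

49.05°, 78.10°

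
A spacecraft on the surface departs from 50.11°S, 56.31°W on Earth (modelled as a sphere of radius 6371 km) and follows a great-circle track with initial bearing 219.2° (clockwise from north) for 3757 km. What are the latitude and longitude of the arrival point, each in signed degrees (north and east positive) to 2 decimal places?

-66.07°, -116.38°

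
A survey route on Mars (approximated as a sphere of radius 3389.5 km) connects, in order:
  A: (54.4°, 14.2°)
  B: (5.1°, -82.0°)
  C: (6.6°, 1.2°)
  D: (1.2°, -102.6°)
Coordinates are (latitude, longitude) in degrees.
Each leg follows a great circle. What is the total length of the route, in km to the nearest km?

16309 km

Leg A→B: central angle 1.5611 rad, distance 5291.5 km.
Leg B→C: central angle 1.4431 rad, distance 4891.3 km.
Leg C→D: central angle 1.8075 rad, distance 6126.5 km.
Total: 5291.5 + 4891.3 + 6126.5 ≈ 16309 km.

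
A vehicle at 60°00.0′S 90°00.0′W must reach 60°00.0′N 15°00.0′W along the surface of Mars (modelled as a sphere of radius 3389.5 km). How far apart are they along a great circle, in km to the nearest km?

7883 km

In radians: φ₁ = -1.0472, φ₂ = 1.0472, Δλ = 75.000° = 1.3090 rad.
cos c = sin φ₁ sin φ₂ + cos φ₁ cos φ₂ cos Δλ = (-0.8660)(0.8660) + (0.5000)(0.5000)(0.2588) = -0.68530,
so c = arccos(-0.68530) = 2.32581 rad.
Distance = R·c = 3389.5 × 2.3258 ≈ 7883 km.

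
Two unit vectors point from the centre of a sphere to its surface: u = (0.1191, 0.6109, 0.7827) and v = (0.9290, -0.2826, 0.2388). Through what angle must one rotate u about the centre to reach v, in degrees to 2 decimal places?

u·v = 0.1249; |u| = 1.0000, |v| = 1.0000.
cos θ = (u·v)/(|u||v|) = 0.1249, so θ = 82.82°.

82.82°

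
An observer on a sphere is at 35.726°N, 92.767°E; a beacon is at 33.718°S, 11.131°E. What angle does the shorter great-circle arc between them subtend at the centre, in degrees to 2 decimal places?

With latitudes φ₁ = 35.726°, φ₂ = -33.718° and longitude difference Δλ = -81.636°:
cos c = sin φ₁ sin φ₂ + cos φ₁ cos φ₂ cos Δλ = (0.5839)(-0.5551) + (0.8118)(0.8318)(0.1455) = -0.22591,
so c = arccos(-0.22591) = 1.79867 rad.
So the angular separation is 103.06°.

103.06°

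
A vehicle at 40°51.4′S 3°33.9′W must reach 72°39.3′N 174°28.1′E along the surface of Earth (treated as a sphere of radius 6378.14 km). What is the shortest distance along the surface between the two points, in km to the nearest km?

16496 km

With latitudes φ₁ = -40.857°, φ₂ = 72.655° and longitude difference Δλ = 178.033°:
Haversine: a = sin²(Δφ/2) + cos φ₁ cos φ₂ sin²(Δλ/2) = 0.6995 + (0.7563)(0.2981)(0.9997) = 0.92489.
Central angle c = 2·arcsin(√a) = 2.58636 rad.
Distance = R·c = 6378.14 × 2.5864 ≈ 16496 km.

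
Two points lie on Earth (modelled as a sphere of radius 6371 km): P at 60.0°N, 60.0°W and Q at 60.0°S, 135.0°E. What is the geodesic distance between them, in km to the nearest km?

Let φ₁ = 1.0472 rad, φ₂ = -1.0472 rad, and Δλ = -2.8798 rad.
cos c = sin φ₁ sin φ₂ + cos φ₁ cos φ₂ cos Δλ = (0.8660)(-0.8660) + (0.5000)(0.5000)(-0.9659) = -0.99148,
so c = arccos(-0.99148) = 3.01097 rad.
Distance = R·c = 6371 × 3.0110 ≈ 19183 km.

19183 km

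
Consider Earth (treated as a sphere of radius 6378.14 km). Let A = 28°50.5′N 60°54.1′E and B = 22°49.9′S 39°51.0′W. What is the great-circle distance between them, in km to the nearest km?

With latitudes φ₁ = 28.842°, φ₂ = -22.832° and longitude difference Δλ = -100.752°:
Haversine: a = sin²(Δφ/2) + cos φ₁ cos φ₂ sin²(Δλ/2) = 0.1899 + (0.8760)(0.9216)(0.5933) = 0.66889.
Central angle c = 2·arcsin(√a) = 1.91536 rad.
Distance = R·c = 6378.14 × 1.9154 ≈ 12216 km.

12216 km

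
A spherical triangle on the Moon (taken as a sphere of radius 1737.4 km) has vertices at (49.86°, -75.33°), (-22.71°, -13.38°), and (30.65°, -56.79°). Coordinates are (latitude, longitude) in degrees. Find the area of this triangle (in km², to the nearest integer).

Side lengths (central angles): a = 1.1813, b = 0.4140, c = 1.5863 rad; semiperimeter s = 1.5908.
By l'Huilier's theorem, tan(E/4) = √[tan(s/2) tan((s−a)/2) tan((s−b)/2) tan((s−c)/2)], giving spherical excess E = 0.0713 rad.
Area = E·R² = 0.0713 × (1737.4)² ≈ 215177 km².

215177 km²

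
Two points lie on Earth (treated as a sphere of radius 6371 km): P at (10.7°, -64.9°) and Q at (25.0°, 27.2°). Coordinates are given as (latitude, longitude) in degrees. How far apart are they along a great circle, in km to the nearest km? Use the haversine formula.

9715 km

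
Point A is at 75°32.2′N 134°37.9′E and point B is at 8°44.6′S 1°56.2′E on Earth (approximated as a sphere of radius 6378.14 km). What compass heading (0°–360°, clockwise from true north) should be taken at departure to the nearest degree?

310°

With φ₁ = 1.3184, φ₂ = -0.1526, Δλ = -2.3160 rad, the forward-azimuth formula gives
θ = atan2( sin Δλ cos φ₂ , cos φ₁ sin φ₂ − sin φ₁ cos φ₂ cos Δλ ) = atan2(-0.7264, 0.6110) = -49.93°.
Adding 360° brings this into [0°, 360°): 310°.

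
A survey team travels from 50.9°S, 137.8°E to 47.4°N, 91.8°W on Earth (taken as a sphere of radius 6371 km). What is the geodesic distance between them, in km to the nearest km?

Let φ₁ = -0.8884 rad, φ₂ = 0.8273 rad, and Δλ = 2.2759 rad.
cos c = sin φ₁ sin φ₂ + cos φ₁ cos φ₂ cos Δλ = (-0.7760)(0.7361) + (0.6307)(0.6769)(-0.6481) = -0.84792,
so c = arccos(-0.84792) = 2.58285 rad.
Distance = R·c = 6371 × 2.5828 ≈ 16455 km.

16455 km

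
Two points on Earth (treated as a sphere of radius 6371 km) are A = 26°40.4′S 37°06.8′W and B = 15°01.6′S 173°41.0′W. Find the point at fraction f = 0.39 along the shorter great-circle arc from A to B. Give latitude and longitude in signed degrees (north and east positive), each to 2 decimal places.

Central angle δ = 2.1064 rad. Interpolating on the sphere with fraction f = 0.39:
P = [sin((1−f)δ)·A + sin(fδ)·B] / sin δ = 1.1156·A + 0.8514·B in Cartesian coordinates,
giving P = (-0.0223, -0.6920, -0.7216), i.e. latitude -46.18°, longitude -91.85°.

-46.18°, -91.85°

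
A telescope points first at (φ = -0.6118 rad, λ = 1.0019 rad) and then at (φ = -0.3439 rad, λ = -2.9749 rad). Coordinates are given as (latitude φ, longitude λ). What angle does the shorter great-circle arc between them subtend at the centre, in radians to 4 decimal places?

1.9002 rad

In radians: φ₁ = -0.6118, φ₂ = -0.3439, Δλ = 132.146° = 2.3064 rad.
Haversine: a = sin²(Δφ/2) + cos φ₁ cos φ₂ sin²(Δλ/2) = 0.0178 + (0.8186)(0.9414)(0.8355) = 0.66175.
Central angle c = 2·arcsin(√a) = 1.90022 rad.
So the angular separation is 1.9002 rad.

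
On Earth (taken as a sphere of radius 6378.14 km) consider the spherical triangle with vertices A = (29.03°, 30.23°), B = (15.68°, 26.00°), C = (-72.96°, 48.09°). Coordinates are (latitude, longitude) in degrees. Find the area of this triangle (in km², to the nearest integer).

4154262 km²

Side lengths (central angles): a = 1.5678, b = 1.7927, c = 0.2427 rad; semiperimeter s = 1.8016.
By l'Huilier's theorem, tan(E/4) = √[tan(s/2) tan((s−a)/2) tan((s−b)/2) tan((s−c)/2)], giving spherical excess E = 0.1021 rad.
Area = E·R² = 0.1021 × (6378.14)² ≈ 4154262 km².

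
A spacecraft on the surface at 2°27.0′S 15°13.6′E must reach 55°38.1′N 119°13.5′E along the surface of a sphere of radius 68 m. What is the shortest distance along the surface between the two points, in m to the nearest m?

119 m

Let φ₁ = -0.0428 rad, φ₂ = 0.9710 rad, and Δλ = 1.8151 rad.
Haversine: a = sin²(Δφ/2) + cos φ₁ cos φ₂ sin²(Δλ/2) = 0.2357 + (0.9991)(0.5645)(0.6209) = 0.58585.
Central angle c = 2·arcsin(√a) = 1.74335 rad.
Distance = R·c = 68 × 1.7434 ≈ 119 m.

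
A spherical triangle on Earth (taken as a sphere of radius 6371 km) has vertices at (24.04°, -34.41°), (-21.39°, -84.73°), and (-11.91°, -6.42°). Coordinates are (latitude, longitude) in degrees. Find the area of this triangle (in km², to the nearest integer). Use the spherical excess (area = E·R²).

21871320 km²

Side lengths (central angles): a = 1.3079, b = 0.7884, c = 1.1654 rad; semiperimeter s = 1.6308.
By l'Huilier's theorem, tan(E/4) = √[tan(s/2) tan((s−a)/2) tan((s−b)/2) tan((s−c)/2)], giving spherical excess E = 0.5388 rad.
Area = E·R² = 0.5388 × (6371)² ≈ 21871320 km².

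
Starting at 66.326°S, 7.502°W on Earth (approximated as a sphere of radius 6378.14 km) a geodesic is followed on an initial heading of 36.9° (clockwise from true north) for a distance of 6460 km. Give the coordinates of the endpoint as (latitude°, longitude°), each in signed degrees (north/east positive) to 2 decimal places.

-12.27°, 23.92°

Angular distance δ = d/R = 6460/6378.14 = 1.01283 rad; initial bearing θ = 0.6440 rad.
sin φ₂ = sin φ₁ cos δ + cos φ₁ sin δ cos θ = (-0.9158)(0.5295) + (0.4015)(0.8483)(0.7997) = -0.2125, so φ₂ = -12.27°.
Δλ = atan2(sin θ sin δ cos φ₁, cos δ − sin φ₁ sin φ₂) = atan2(0.2045, 0.3348) = 31.417°.
λ₂ = -7.502° + 31.417° = 23.92°.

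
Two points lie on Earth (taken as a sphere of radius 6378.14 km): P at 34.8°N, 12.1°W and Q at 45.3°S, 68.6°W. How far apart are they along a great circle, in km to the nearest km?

10574 km

With latitudes φ₁ = 34.800°, φ₂ = -45.300° and longitude difference Δλ = -56.500°:
cos c = sin φ₁ sin φ₂ + cos φ₁ cos φ₂ cos Δλ = (0.5707)(-0.7108) + (0.8211)(0.7034)(0.5519) = -0.08687,
so c = arccos(-0.08687) = 1.65777 rad.
Distance = R·c = 6378.14 × 1.6578 ≈ 10574 km.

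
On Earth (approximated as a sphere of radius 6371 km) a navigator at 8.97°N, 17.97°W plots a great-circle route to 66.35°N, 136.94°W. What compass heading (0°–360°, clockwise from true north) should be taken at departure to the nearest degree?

With φ₁ = 0.1566, φ₂ = 1.1580, Δλ = -2.0764 rad, the forward-azimuth formula gives
θ = atan2( sin Δλ cos φ₂ , cos φ₁ sin φ₂ − sin φ₁ cos φ₂ cos Δλ ) = atan2(-0.3510, 0.9351) = -20.57°.
Adding 360° brings this into [0°, 360°): 339°.

339°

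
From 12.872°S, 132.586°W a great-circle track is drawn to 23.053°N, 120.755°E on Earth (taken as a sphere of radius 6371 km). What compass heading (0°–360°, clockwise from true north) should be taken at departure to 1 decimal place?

290.1°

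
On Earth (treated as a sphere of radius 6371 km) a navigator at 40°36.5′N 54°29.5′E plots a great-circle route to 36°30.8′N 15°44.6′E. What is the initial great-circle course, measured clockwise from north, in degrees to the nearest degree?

275°

Δλ = -38.748° = -0.6763 rad.
y = sin Δλ · cos φ₂ = (-0.6259)(0.8037) = -0.5030
x = cos φ₁ sin φ₂ − sin φ₁ cos φ₂ cos Δλ = (0.7592)(0.5950) − (0.6509)(0.8037)(0.7799) = 0.0437
θ = atan2(y, x) = -85.03°; adding 360° gives 275°.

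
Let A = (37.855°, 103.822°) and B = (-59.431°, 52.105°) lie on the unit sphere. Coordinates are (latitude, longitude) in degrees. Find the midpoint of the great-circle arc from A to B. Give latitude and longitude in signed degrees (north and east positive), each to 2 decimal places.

-11.89°, 83.95°

Central angle δ = 1.8542 rad. Interpolating on the sphere with fraction f = 0.5:
P = [sin((1−f)δ)·A + sin(fδ)·B] / sin δ = 0.8331·A + 0.8331·B in Cartesian coordinates,
giving P = (0.1031, 0.9731, -0.2061), i.e. latitude -11.89°, longitude 83.95°.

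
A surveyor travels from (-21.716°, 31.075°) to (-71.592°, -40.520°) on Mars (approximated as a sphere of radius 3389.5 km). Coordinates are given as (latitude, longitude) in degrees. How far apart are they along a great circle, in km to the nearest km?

With latitudes φ₁ = -21.716°, φ₂ = -71.592° and longitude difference Δλ = -71.595°:
cos c = sin φ₁ sin φ₂ + cos φ₁ cos φ₂ cos Δλ = (-0.3700)(-0.9488) + (0.9290)(0.3158)(0.3157) = 0.44370,
so c = arccos(0.44370) = 1.11107 rad.
Distance = R·c = 3389.5 × 1.1111 ≈ 3766 km.

3766 km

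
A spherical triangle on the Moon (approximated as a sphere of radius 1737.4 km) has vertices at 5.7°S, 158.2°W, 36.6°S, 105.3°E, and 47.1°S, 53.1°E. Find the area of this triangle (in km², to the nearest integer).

Side lengths (central angles): a = 0.6893, b = 2.1014, c = 1.6020 rad; semiperimeter s = 2.1963.
By l'Huilier's theorem, tan(E/4) = √[tan(s/2) tan((s−a)/2) tan((s−b)/2) tan((s−c)/2)], giving spherical excess E = 0.6479 rad.
Area = E·R² = 0.6479 × (1737.4)² ≈ 1955695 km².

1955695 km²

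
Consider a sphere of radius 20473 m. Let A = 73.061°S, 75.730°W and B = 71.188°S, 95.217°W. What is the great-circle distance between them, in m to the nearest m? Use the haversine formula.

With latitudes φ₁ = -73.061°, φ₂ = -71.188° and longitude difference Δλ = -19.487°:
Haversine: a = sin²(Δφ/2) + cos φ₁ cos φ₂ sin²(Δλ/2) = 0.0003 + (0.2914)(0.3225)(0.0286) = 0.00296.
Central angle c = 2·arcsin(√a) = 0.10883 rad.
Distance = R·c = 20473 × 0.1088 ≈ 2228 m.

2228 m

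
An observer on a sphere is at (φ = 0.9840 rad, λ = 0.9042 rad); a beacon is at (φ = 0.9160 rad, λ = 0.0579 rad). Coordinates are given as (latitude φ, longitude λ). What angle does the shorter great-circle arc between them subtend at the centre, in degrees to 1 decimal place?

Let φ₁ = 0.9840 rad, φ₂ = 0.9160 rad, and Δλ = -0.8463 rad.
cos c = sin φ₁ sin φ₂ + cos φ₁ cos φ₂ cos Δλ = (0.8327)(0.7932) + (0.5537)(0.6090)(0.6628) = 0.88397,
so c = arccos(0.88397) = 0.48651 rad.
So the angular separation is 27.9°.

27.9°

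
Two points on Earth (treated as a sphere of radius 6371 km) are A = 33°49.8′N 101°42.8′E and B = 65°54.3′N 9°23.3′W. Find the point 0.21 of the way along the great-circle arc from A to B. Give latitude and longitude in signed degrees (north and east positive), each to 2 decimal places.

46.43°, 93.30°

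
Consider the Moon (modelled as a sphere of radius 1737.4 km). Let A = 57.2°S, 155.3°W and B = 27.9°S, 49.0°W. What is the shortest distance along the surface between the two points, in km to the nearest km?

2274 km

Let φ₁ = -0.9983 rad, φ₂ = -0.4869 rad, and Δλ = 1.8553 rad.
cos c = sin φ₁ sin φ₂ + cos φ₁ cos φ₂ cos Δλ = (-0.8406)(-0.4679) + (0.5417)(0.8838)(-0.2807) = 0.25896,
so c = arccos(0.25896) = 1.30885 rad.
Distance = R·c = 1737.4 × 1.3089 ≈ 2274 km.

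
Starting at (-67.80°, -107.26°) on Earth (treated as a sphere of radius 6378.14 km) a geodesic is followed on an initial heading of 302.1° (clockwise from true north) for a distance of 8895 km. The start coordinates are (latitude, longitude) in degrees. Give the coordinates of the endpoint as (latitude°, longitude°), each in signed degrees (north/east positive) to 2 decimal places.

Angular distance δ = d/R = 8895/6378.14 = 1.39461 rad; initial bearing θ = 5.2726 rad.
sin φ₂ = sin φ₁ cos δ + cos φ₁ sin δ cos θ = (-0.9259)(0.1753) + (0.3778)(0.9845)(0.5314) = 0.0354, so φ₂ = 2.03°.
Δλ = atan2(sin θ sin δ cos φ₁, cos δ − sin φ₁ sin φ₂) = atan2(-0.3151, 0.2080) = -56.567°.
λ₂ = -107.260° − 56.567° = -163.83°.

2.03°, -163.83°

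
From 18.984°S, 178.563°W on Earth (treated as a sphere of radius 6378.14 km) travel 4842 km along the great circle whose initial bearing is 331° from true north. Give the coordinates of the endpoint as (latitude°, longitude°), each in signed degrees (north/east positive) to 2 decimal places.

Angular distance δ = d/R = 4842/6378.14 = 0.75916 rad; initial bearing θ = 5.7770 rad.
sin φ₂ = sin φ₁ cos δ + cos φ₁ sin δ cos θ = (-0.3253)(0.7254) + (0.9456)(0.6883)(0.8746) = 0.3333, so φ₂ = 19.47°.
Δλ = atan2(sin θ sin δ cos φ₁, cos δ − sin φ₁ sin φ₂) = atan2(-0.3155, 0.8338) = -20.728°.
λ₂ = -178.563° − 20.728° = -199.29° → 160.71° after wrapping to (−180°, 180°].

19.47°, 160.71°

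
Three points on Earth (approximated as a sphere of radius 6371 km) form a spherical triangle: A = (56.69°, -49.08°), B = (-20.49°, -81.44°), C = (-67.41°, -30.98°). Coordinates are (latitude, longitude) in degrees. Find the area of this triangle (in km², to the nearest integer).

Side lengths (central angles): a = 0.9857, b = 2.1786, c = 1.4283 rad; semiperimeter s = 2.2963.
By l'Huilier's theorem, tan(E/4) = √[tan(s/2) tan((s−a)/2) tan((s−b)/2) tan((s−c)/2)], giving spherical excess E = 0.8511 rad.
Area = E·R² = 0.8511 × (6371)² ≈ 34544812 km².

34544812 km²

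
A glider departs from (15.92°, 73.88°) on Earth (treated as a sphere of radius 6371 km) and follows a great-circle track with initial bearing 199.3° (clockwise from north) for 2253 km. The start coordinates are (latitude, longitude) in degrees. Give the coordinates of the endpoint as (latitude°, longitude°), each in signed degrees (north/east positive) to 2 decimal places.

-3.27°, 67.30°

Angular distance δ = d/R = 2253/6371 = 0.35363 rad; initial bearing θ = 3.4784 rad.
sin φ₂ = sin φ₁ cos δ + cos φ₁ sin δ cos θ = (0.2743)(0.9381) + (0.9616)(0.3463)(-0.9438) = -0.0570, so φ₂ = -3.27°.
Δλ = atan2(sin θ sin δ cos φ₁, cos δ − sin φ₁ sin φ₂) = atan2(-0.1101, 0.9538) = -6.583°.
λ₂ = 73.880° − 6.583° = 67.30°.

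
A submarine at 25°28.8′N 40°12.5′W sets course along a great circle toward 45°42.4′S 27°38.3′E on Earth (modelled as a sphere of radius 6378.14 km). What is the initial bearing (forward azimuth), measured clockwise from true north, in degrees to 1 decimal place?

Δλ = 67.847° = 1.1841 rad.
y = sin Δλ · cos φ₂ = (0.9262)(0.6983) = 0.6468
x = cos φ₁ sin φ₂ − sin φ₁ cos φ₂ cos Δλ = (0.9027)(-0.7158) − (0.4302)(0.6983)(0.3771) = -0.7594
θ = atan2(y, x) = 139.58°, so the bearing is 139.6°.

139.6°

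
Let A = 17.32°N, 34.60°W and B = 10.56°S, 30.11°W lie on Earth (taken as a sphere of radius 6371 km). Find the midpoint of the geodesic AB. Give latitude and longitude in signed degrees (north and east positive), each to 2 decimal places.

3.38°, -32.32°

The central angle between A and B is δ = 0.4927 rad.
With f = 0.5, the slerp weights are sin((1−f)δ)/sin δ = 0.5156 and sin(fδ)/sin δ = 0.5156.
Weighted sum of the unit vectors: (0.5156)·(0.7858,-0.5421,0.2977) + (0.5156)·(0.8504,-0.4932,-0.1833) = (0.8436, -0.5337, 0.0590).
Converting back: φ = atan2(z, √(x²+y²)) = 3.38°, λ = atan2(y, x) = -32.32°.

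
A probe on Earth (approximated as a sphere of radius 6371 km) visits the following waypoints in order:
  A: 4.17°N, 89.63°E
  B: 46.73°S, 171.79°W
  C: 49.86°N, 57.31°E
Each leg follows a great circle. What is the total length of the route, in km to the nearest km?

27430 km

Leg A→B: central angle 1.7264 rad, distance 10998.6 km.
Leg B→C: central angle 2.5791 rad, distance 16431.7 km.
Total: 10998.6 + 16431.7 ≈ 27430 km.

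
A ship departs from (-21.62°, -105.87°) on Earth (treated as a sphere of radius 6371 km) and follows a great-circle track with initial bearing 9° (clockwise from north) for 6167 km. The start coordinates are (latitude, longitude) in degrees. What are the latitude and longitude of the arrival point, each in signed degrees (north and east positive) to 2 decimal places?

Angular distance δ = d/R = 6167/6371 = 0.96798 rad; initial bearing θ = 0.1571 rad.
sin φ₂ = sin φ₁ cos δ + cos φ₁ sin δ cos θ = (-0.3684)(0.5670) + (0.9296)(0.8237)(0.9877) = 0.5475, so φ₂ = 33.19°.
Δλ = atan2(sin θ sin δ cos φ₁, cos δ − sin φ₁ sin φ₂) = atan2(0.1198, 0.7687) = 8.858°.
λ₂ = -105.870° + 8.858° = -97.01°.

33.19°, -97.01°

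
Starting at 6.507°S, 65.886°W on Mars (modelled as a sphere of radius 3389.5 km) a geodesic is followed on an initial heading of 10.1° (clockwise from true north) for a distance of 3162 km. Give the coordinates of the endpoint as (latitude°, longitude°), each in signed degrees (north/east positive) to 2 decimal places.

45.91°, -54.20°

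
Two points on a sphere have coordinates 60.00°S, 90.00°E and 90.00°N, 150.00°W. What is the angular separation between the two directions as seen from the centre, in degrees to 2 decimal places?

Let φ₁ = -1.0472 rad, φ₂ = 1.5708 rad, and Δλ = 2.0944 rad.
cos c = sin φ₁ sin φ₂ + cos φ₁ cos φ₂ cos Δλ = (-0.8660)(1.0000) + (0.5000)(0.0000)(-0.5000) = -0.86603,
so c = arccos(-0.86603) = 2.61799 rad.
So the angular separation is 150.00°.

150.00°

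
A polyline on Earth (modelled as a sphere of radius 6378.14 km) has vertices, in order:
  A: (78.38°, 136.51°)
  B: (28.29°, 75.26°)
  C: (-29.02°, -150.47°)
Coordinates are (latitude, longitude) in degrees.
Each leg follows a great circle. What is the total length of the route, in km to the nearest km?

21906 km

Leg A→B: central angle 0.9890 rad, distance 6307.9 km.
Leg B→C: central angle 2.4456 rad, distance 15598.3 km.
Total: 6307.9 + 15598.3 ≈ 21906 km.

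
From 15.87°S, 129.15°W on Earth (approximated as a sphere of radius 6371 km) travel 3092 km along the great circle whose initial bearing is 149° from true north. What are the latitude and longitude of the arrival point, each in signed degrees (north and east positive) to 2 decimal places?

-38.79°, -111.20°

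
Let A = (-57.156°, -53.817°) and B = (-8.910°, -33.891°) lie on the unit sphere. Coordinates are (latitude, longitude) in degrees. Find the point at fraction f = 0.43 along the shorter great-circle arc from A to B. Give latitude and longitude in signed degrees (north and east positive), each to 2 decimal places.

-36.79°, -42.18°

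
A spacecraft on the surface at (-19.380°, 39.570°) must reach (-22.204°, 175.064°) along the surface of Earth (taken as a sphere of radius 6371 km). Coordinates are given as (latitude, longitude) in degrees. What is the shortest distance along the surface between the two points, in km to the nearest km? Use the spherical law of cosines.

Let φ₁ = -0.3382 rad, φ₂ = -0.3875 rad, and Δλ = 2.3648 rad.
cos c = sin φ₁ sin φ₂ + cos φ₁ cos φ₂ cos Δλ = (-0.3318)(-0.3779) + (0.9433)(0.9258)(-0.7132) = -0.49748,
so c = arccos(-0.49748) = 2.09148 rad.
Distance = R·c = 6371 × 2.0915 ≈ 13325 km.

13325 km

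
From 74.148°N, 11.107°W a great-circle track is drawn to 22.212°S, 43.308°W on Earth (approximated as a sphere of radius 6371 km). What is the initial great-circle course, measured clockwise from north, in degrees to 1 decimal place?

209.9°

Δλ = -32.201° = -0.5620 rad.
y = sin Δλ · cos φ₂ = (-0.5329)(0.9258) = -0.4933
x = cos φ₁ sin φ₂ − sin φ₁ cos φ₂ cos Δλ = (0.2732)(-0.3780) − (0.9620)(0.9258)(0.8462) = -0.8569
θ = atan2(y, x) = -150.07°; adding 360° gives 209.9°.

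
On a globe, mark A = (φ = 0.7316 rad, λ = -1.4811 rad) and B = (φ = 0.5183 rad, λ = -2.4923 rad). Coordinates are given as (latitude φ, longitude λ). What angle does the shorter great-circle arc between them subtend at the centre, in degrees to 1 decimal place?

In radians: φ₁ = 0.7316, φ₂ = 0.5183, Δλ = -57.937° = -1.0112 rad.
Haversine: a = sin²(Δφ/2) + cos φ₁ cos φ₂ sin²(Δλ/2) = 0.0113 + (0.7441)(0.8687)(0.2346) = 0.16296.
Central angle c = 2·arcsin(√a) = 0.83107 rad.
So the angular separation is 47.6°.

47.6°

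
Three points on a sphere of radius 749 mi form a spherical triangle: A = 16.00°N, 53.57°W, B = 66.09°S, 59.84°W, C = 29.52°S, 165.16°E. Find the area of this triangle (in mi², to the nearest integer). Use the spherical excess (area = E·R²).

Side lengths (central angles): a = 1.3684, b = 2.4789, c = 1.4351 rad; semiperimeter s = 2.6412.
By l'Huilier's theorem, tan(E/4) = √[tan(s/2) tan((s−a)/2) tan((s−b)/2) tan((s−c)/2)], giving spherical excess E = 1.5302 rad.
Area = E·R² = 1.5302 × (749)² ≈ 858464 mi².

858464 mi²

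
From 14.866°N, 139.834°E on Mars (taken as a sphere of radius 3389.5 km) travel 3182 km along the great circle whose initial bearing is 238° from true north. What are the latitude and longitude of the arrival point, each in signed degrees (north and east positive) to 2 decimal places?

Angular distance δ = d/R = 3182/3389.5 = 0.93878 rad; initial bearing θ = 4.1539 rad.
sin φ₂ = sin φ₁ cos δ + cos φ₁ sin δ cos θ = (0.2566)(0.5908) + (0.9665)(0.8068)(-0.5299) = -0.2617, so φ₂ = -15.17°.
Δλ = atan2(sin θ sin δ cos φ₁, cos δ − sin φ₁ sin φ₂) = atan2(-0.6613, 0.6579) = -45.149°.
λ₂ = 139.834° − 45.149° = 94.69°.

-15.17°, 94.69°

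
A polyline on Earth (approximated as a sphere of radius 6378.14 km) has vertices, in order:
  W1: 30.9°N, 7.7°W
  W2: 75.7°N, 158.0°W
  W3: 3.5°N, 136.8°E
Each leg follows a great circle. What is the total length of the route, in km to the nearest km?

16962 km

Leg W1→W2: central angle 1.2519 rad, distance 7984.7 km.
Leg W2→W3: central angle 1.4075 rad, distance 8977.3 km.
Total: 7984.7 + 8977.3 ≈ 16962 km.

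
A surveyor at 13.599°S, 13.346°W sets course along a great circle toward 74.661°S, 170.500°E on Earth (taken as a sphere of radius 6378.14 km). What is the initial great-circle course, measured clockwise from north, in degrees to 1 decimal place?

181.0°

Δλ = -176.154° = -3.0745 rad.
y = sin Δλ · cos φ₂ = (-0.0671)(0.2645) = -0.0177
x = cos φ₁ sin φ₂ − sin φ₁ cos φ₂ cos Δλ = (0.9720)(-0.9644) − (-0.2351)(0.2645)(-0.9977) = -0.9994
θ = atan2(y, x) = -178.98°; adding 360° gives 181.0°.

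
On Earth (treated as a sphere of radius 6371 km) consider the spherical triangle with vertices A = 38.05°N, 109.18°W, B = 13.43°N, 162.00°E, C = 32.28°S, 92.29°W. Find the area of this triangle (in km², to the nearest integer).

52786724 km²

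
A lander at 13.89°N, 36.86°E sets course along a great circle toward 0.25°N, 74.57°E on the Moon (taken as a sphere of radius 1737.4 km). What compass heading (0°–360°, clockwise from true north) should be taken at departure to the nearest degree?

With φ₁ = 0.2424, φ₂ = 0.0044, Δλ = 0.6582 rad, the forward-azimuth formula gives
θ = atan2( sin Δλ cos φ₂ , cos φ₁ sin φ₂ − sin φ₁ cos φ₂ cos Δλ ) = atan2(0.6117, -0.1857) = 106.89°.
So the initial bearing is 107°.

107°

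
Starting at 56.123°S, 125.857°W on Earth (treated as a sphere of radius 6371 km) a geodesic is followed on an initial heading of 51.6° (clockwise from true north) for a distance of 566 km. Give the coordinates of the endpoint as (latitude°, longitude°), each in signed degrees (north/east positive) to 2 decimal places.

-52.77°, -119.26°

Angular distance δ = d/R = 566/6371 = 0.08884 rad; initial bearing θ = 0.9006 rad.
sin φ₂ = sin φ₁ cos δ + cos φ₁ sin δ cos θ = (-0.8302)(0.9961) + (0.5574)(0.0887)(0.6211) = -0.7962, so φ₂ = -52.77°.
Δλ = atan2(sin θ sin δ cos φ₁, cos δ − sin φ₁ sin φ₂) = atan2(0.0388, 0.3350) = 6.600°.
λ₂ = -125.857° + 6.600° = -119.26°.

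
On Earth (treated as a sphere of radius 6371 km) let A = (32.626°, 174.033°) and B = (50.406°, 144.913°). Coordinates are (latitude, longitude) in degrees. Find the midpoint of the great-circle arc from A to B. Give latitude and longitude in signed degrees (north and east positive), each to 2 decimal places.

42.43°, 161.53°

The central angle between A and B is δ = 0.4856 rad.
With f = 0.5, the slerp weights are sin((1−f)δ)/sin δ = 0.5151 and sin(fδ)/sin δ = 0.5151.
Weighted sum of the unit vectors: (0.5151)·(-0.8376,0.0876,0.5392) + (0.5151)·(-0.5215,0.3664,0.7706) = (-0.7001, 0.2338, 0.6747).
Converting back: φ = atan2(z, √(x²+y²)) = 42.43°, λ = atan2(y, x) = 161.53°.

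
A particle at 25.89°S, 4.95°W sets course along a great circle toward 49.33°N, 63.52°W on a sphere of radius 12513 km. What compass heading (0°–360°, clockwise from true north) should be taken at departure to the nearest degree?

326°

With φ₁ = -0.4519, φ₂ = 0.8610, Δλ = -1.0222 rad, the forward-azimuth formula gives
θ = atan2( sin Δλ cos φ₂ , cos φ₁ sin φ₂ − sin φ₁ cos φ₂ cos Δλ ) = atan2(-0.5561, 0.8307) = -33.80°.
Adding 360° brings this into [0°, 360°): 326°.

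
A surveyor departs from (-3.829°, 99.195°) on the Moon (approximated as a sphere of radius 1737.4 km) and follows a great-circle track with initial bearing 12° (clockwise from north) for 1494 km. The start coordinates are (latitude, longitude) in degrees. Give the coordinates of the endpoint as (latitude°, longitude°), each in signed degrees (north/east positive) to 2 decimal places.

44.11°, 111.87°

Angular distance δ = d/R = 1494/1737.4 = 0.85991 rad; initial bearing θ = 0.2094 rad.
sin φ₂ = sin φ₁ cos δ + cos φ₁ sin δ cos θ = (-0.0668)(0.6525) + (0.9978)(0.7578)(0.9781) = 0.6960, so φ₂ = 44.11°.
Δλ = atan2(sin θ sin δ cos φ₁, cos δ − sin φ₁ sin φ₂) = atan2(0.1572, 0.6990) = 12.675°.
λ₂ = 99.195° + 12.675° = 111.87°.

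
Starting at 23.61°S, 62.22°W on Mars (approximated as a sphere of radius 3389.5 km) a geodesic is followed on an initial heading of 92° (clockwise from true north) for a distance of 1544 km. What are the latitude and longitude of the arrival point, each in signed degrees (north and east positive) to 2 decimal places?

Angular distance δ = d/R = 1544/3389.5 = 0.45552 rad; initial bearing θ = 1.6057 rad.
sin φ₂ = sin φ₁ cos δ + cos φ₁ sin δ cos θ = (-0.4005)(0.8980) + (0.9163)(0.4399)(-0.0349) = -0.3737, so φ₂ = -21.95°.
Δλ = atan2(sin θ sin δ cos φ₁, cos δ − sin φ₁ sin φ₂) = atan2(0.4029, 0.7483) = 28.295°.
λ₂ = -62.220° + 28.295° = -33.92°.

-21.95°, -33.92°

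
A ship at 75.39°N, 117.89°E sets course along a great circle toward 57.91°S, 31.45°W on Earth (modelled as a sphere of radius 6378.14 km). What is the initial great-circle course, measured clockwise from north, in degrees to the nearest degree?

With φ₁ = 1.3158, φ₂ = -1.0107, Δλ = -2.6065 rad, the forward-azimuth formula gives
θ = atan2( sin Δλ cos φ₂ , cos φ₁ sin φ₂ − sin φ₁ cos φ₂ cos Δλ ) = atan2(-0.2709, 0.2285) = -49.85°.
Adding 360° brings this into [0°, 360°): 310°.

310°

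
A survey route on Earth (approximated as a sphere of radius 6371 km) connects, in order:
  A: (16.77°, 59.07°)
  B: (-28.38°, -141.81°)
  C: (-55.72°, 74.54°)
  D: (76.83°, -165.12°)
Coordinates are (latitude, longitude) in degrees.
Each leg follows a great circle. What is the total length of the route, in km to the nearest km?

Leg A→B: central angle 2.7498 rad, distance 17518.9 km.
Leg B→C: central angle 1.5772 rad, distance 10048.1 km.
Leg C→D: central angle 2.6248 rad, distance 16722.3 km.
Total: 17518.9 + 10048.1 + 16722.3 ≈ 44289 km.

44289 km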